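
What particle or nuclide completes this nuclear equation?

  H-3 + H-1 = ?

He-4

Conserve mass number: 3 + 1 = A, so A = 4.
Conserve atomic number: 1 + 1 = Z, so Z = 2.
A = 4 and Z = 2 is He-4 — an alpha particle.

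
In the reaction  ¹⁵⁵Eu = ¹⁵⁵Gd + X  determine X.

Conserve mass number: 155 = 155 + A, so A = 0.
Conserve atomic number: 63 = 64 + Z, so Z = -1.
A = 0 and Z = -1 is e⁻ — a beta-minus particle.

beta-minus particle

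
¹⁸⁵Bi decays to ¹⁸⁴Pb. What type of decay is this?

ΔA = 184 − 185 = -1; ΔZ = 82 − 83 = -1.
A drops by 1 and Z drops by 1 — a proton was emitted.

proton emission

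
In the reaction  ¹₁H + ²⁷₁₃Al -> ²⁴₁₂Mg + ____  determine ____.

alpha particle

Conserve mass number: 1 + 27 = 24 + A, so A = 4.
Conserve atomic number: 1 + 13 = 12 + Z, so Z = 2.
A = 4 and Z = 2 is ⁴₂He — an alpha particle.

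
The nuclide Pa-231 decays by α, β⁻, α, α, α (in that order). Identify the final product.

Start: (A, Z) = (231, 91).
After α: (227, 89).
After β⁻: (227, 90).
After α: (223, 88).
After α: (219, 86).
After α: (215, 84).
Z = 84 is polonium.

Po-215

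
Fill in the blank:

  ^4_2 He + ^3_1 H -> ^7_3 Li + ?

gamma ray

Conserve mass number: 4 + 3 = 7 + A, so A = 0.
Conserve atomic number: 2 + 1 = 3 + Z, so Z = 0.
A = 0 and Z = 0 is ^0_0 γ — a gamma ray.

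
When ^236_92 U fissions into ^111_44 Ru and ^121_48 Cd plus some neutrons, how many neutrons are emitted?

4

Conserve mass number: 236 = 111 + 121 + k, so k = 236 − 232 = 4.
Check atomic number: 92 = 44 + 48 + 0 = 92. ✓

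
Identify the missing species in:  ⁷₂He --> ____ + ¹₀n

He-6

Conserve mass number: 7 = A + 1, so A = 6.
Conserve atomic number: 2 = Z + 0, so Z = 2.
Z = 2 is helium, so the species is ⁶₂He.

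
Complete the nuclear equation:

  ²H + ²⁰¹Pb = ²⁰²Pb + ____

Conserve mass number: 2 + 201 = 202 + A, so A = 1.
Conserve atomic number: 1 + 82 = 82 + Z, so Z = 1.
A = 1 and Z = 1 is ¹H — a proton.

proton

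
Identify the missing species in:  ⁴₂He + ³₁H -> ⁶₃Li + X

Conserve mass number: 4 + 3 = 6 + A, so A = 1.
Conserve atomic number: 2 + 1 = 3 + Z, so Z = 0.
A = 1 and Z = 0 is ¹₀n — a neutron.

neutron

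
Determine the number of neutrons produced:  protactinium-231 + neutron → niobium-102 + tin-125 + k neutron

Conserve mass number: 232 = 102 + 125 + k, so k = 232 − 227 = 5.
Check atomic number: 91 = 41 + 50 + 0 = 91. ✓

5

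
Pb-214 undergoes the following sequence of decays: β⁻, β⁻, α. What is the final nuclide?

Start: (A, Z) = (214, 82).
After β⁻: (214, 83).
After β⁻: (214, 84).
After α: (210, 82).
Z = 82 is lead.

Pb-210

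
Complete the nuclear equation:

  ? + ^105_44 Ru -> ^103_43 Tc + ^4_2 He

Conserve mass number: A + 105 = 103 + 4, so A = 2.
Conserve atomic number: Z + 44 = 43 + 2, so Z = 1.
A = 2 and Z = 1 is ^2_1 H — a deuteron.

deuteron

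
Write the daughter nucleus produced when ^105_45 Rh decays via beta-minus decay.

Beta-minus decay: mass number changes by +0, atomic number by +1.
A: 105 = 105; Z: 45 + 1 = 46.
Z = 46 is palladium, so the daughter is ^105_46 Pd.

Pd-105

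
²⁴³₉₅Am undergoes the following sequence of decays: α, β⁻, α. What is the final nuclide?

Start: (A, Z) = (243, 95).
After α: (239, 93).
After β⁻: (239, 94).
After α: (235, 92).
Z = 92 is uranium.

U-235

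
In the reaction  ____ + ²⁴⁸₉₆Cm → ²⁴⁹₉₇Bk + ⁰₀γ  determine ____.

proton

Conserve mass number: A + 248 = 249 + 0, so A = 1.
Conserve atomic number: Z + 96 = 97 + 0, so Z = 1.
A = 1 and Z = 1 is ¹₁H — a proton.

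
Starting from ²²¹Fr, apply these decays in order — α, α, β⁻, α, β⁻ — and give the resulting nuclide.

Bi-209

Start: (A, Z) = (221, 87).
After α: (217, 85).
After α: (213, 83).
After β⁻: (213, 84).
After α: (209, 82).
After β⁻: (209, 83).
Z = 83 is bismuth.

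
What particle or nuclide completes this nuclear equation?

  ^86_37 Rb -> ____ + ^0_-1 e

Conserve mass number: 86 = A + 0, so A = 86.
Conserve atomic number: 37 = Z − 1, so Z = 38.
Z = 38 is strontium, so the species is ^86_38 Sr.

Sr-86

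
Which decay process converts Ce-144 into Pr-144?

beta-minus decay

ΔA = 144 − 144 = 0; ΔZ = 59 − 58 = +1.
A is unchanged and Z rises by 1 — a neutron has become a proton (β⁻ decay).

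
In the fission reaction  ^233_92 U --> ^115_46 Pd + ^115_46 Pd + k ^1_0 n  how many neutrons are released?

Conserve mass number: 233 = 115 + 115 + k, so k = 233 − 230 = 3.
Check atomic number: 92 = 46 + 46 + 0 = 92. ✓

3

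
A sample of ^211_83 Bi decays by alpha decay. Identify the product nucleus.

Tl-207

Alpha decay: mass number changes by -4, atomic number by -2.
A: 211 − 4 = 207; Z: 83 − 2 = 81.
Z = 81 is thallium, so the daughter is ^207_81 Tl.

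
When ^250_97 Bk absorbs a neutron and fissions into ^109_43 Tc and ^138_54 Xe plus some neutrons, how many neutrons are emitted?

4

Conserve mass number: 251 = 109 + 138 + k, so k = 251 − 247 = 4.
Check atomic number: 97 = 43 + 54 + 0 = 97. ✓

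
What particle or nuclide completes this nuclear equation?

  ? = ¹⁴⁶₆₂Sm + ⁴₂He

Conserve mass number: A = 146 + 4, so A = 150.
Conserve atomic number: Z = 62 + 2, so Z = 64.
Z = 64 is gadolinium, so the species is ¹⁵⁰₆₄Gd.

Gd-150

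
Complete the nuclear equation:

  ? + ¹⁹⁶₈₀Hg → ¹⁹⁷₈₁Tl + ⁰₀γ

proton

Conserve mass number: A + 196 = 197 + 0, so A = 1.
Conserve atomic number: Z + 80 = 81 + 0, so Z = 1.
A = 1 and Z = 1 is ¹₁H — a proton.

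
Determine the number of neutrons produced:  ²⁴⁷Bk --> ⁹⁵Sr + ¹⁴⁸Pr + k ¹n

4

Conserve mass number: 247 = 95 + 148 + k, so k = 247 − 243 = 4.
Check atomic number: 97 = 38 + 59 + 0 = 97. ✓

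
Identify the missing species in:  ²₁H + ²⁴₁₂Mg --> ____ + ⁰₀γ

Al-26

Conserve mass number: 2 + 24 = A + 0, so A = 26.
Conserve atomic number: 1 + 12 = Z + 0, so Z = 13.
Z = 13 is aluminium, so the species is ²⁶₁₃Al.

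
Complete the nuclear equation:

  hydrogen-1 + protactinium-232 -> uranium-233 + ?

gamma ray

Conserve mass number: 1 + 232 = 233 + A, so A = 0.
Conserve atomic number: 1 + 91 = 92 + Z, so Z = 0.
A = 0 and Z = 0 is γ — a gamma ray.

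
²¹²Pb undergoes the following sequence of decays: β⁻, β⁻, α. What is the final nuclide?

Start: (A, Z) = (212, 82).
After β⁻: (212, 83).
After β⁻: (212, 84).
After α: (208, 82).
Z = 82 is lead.

Pb-208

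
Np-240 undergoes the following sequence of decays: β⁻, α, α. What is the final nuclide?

Start: (A, Z) = (240, 93).
After β⁻: (240, 94).
After α: (236, 92).
After α: (232, 90).
Z = 90 is thorium.

Th-232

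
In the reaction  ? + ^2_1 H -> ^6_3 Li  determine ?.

Conserve mass number: A + 2 = 6, so A = 4.
Conserve atomic number: Z + 1 = 3, so Z = 2.
A = 4 and Z = 2 is ^4_2 He — an alpha particle.

alpha particle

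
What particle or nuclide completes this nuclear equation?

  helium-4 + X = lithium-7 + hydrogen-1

Conserve mass number: 4 + A = 7 + 1, so A = 4.
Conserve atomic number: 2 + Z = 3 + 1, so Z = 2.
A = 4 and Z = 2 is helium-4 — an alpha particle.

alpha particle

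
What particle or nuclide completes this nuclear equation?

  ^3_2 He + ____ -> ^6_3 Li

Conserve mass number: 3 + A = 6, so A = 3.
Conserve atomic number: 2 + Z = 3, so Z = 1.
A = 3 and Z = 1 is ^3_1 H — a triton.

triton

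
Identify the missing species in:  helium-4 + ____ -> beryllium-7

He-3

Conserve mass number: 4 + A = 7, so A = 3.
Conserve atomic number: 2 + Z = 4, so Z = 2.
Z = 2 is helium, so the species is helium-3.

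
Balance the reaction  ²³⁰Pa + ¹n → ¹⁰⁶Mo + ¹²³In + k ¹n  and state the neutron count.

2

Conserve mass number: 231 = 106 + 123 + k, so k = 231 − 229 = 2.
Check atomic number: 91 = 42 + 49 + 0 = 91. ✓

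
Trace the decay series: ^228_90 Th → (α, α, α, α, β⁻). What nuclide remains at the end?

Start: (A, Z) = (228, 90).
After α: (224, 88).
After α: (220, 86).
After α: (216, 84).
After α: (212, 82).
After β⁻: (212, 83).
Z = 83 is bismuth.

Bi-212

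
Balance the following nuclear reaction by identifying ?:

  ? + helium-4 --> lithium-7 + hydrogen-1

Conserve mass number: A + 4 = 7 + 1, so A = 4.
Conserve atomic number: Z + 2 = 3 + 1, so Z = 2.
A = 4 and Z = 2 is helium-4 — an alpha particle.

alpha particle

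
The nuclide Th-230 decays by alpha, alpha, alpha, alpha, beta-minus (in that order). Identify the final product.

Start: (A, Z) = (230, 90).
After α: (226, 88).
After α: (222, 86).
After α: (218, 84).
After α: (214, 82).
After β⁻: (214, 83).
Z = 83 is bismuth.

Bi-214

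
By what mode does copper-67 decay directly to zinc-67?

ΔA = 67 − 67 = 0; ΔZ = 30 − 29 = +1.
A is unchanged and Z rises by 1 — a neutron has become a proton (β⁻ decay).

beta-minus decay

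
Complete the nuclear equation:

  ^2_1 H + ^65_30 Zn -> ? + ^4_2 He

Conserve mass number: 2 + 65 = A + 4, so A = 63.
Conserve atomic number: 1 + 30 = Z + 2, so Z = 29.
Z = 29 is copper, so the species is ^63_29 Cu.

Cu-63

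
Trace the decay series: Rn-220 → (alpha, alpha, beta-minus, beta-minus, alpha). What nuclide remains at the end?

Pb-208

Start: (A, Z) = (220, 86).
After α: (216, 84).
After α: (212, 82).
After β⁻: (212, 83).
After β⁻: (212, 84).
After α: (208, 82).
Z = 82 is lead.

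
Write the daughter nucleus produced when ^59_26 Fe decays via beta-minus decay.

Co-59

Beta-minus decay: mass number changes by +0, atomic number by +1.
A: 59 = 59; Z: 26 + 1 = 27.
Z = 27 is cobalt, so the daughter is ^59_27 Co.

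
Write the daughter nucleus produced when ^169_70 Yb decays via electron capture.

Electron capture: mass number changes by +0, atomic number by -1.
A: 169 = 169; Z: 70 − 1 = 69.
Z = 69 is thulium, so the daughter is ^169_69 Tm.

Tm-169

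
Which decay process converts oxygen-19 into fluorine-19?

ΔA = 19 − 19 = 0; ΔZ = 9 − 8 = +1.
A is unchanged and Z rises by 1 — a neutron has become a proton (β⁻ decay).

beta-minus decay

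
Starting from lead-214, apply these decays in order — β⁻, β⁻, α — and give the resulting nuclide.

Start: (A, Z) = (214, 82).
After β⁻: (214, 83).
After β⁻: (214, 84).
After α: (210, 82).
Z = 82 is lead.

Pb-210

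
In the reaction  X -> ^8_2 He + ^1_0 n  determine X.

He-9

Conserve mass number: A = 8 + 1, so A = 9.
Conserve atomic number: Z = 2 + 0, so Z = 2.
Z = 2 is helium, so the species is ^9_2 He.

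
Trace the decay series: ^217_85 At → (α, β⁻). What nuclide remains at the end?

Start: (A, Z) = (217, 85).
After α: (213, 83).
After β⁻: (213, 84).
Z = 84 is polonium.

Po-213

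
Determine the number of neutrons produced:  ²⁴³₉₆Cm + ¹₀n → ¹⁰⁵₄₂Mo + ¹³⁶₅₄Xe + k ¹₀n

3

Conserve mass number: 244 = 105 + 136 + k, so k = 244 − 241 = 3.
Check atomic number: 96 = 42 + 54 + 0 = 96. ✓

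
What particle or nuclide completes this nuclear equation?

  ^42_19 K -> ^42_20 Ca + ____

Conserve mass number: 42 = 42 + A, so A = 0.
Conserve atomic number: 19 = 20 + Z, so Z = -1.
A = 0 and Z = -1 is ^0_-1 e — a beta-minus particle.

beta-minus particle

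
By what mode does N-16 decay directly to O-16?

beta-minus decay

ΔA = 16 − 16 = 0; ΔZ = 8 − 7 = +1.
A is unchanged and Z rises by 1 — a neutron has become a proton (β⁻ decay).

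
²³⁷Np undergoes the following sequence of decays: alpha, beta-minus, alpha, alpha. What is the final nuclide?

Start: (A, Z) = (237, 93).
After α: (233, 91).
After β⁻: (233, 92).
After α: (229, 90).
After α: (225, 88).
Z = 88 is radium.

Ra-225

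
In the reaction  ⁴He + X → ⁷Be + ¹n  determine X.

Conserve mass number: 4 + A = 7 + 1, so A = 4.
Conserve atomic number: 2 + Z = 4 + 0, so Z = 2.
A = 4 and Z = 2 is ⁴He — an alpha particle.

alpha particle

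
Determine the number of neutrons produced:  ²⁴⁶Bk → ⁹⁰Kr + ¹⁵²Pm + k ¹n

4

Conserve mass number: 246 = 90 + 152 + k, so k = 246 − 242 = 4.
Check atomic number: 97 = 36 + 61 + 0 = 97. ✓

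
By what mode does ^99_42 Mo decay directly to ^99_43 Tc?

beta-minus decay

ΔA = 99 − 99 = 0; ΔZ = 43 − 42 = +1.
A is unchanged and Z rises by 1 — a neutron has become a proton (β⁻ decay).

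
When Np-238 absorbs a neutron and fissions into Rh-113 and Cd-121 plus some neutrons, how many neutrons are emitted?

5

Conserve mass number: 239 = 113 + 121 + k, so k = 239 − 234 = 5.
Check atomic number: 93 = 45 + 48 + 0 = 93. ✓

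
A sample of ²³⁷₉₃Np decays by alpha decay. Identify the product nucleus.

Pa-233

Alpha decay: mass number changes by -4, atomic number by -2.
A: 237 − 4 = 233; Z: 93 − 2 = 91.
Z = 91 is protactinium, so the daughter is ²³³₉₁Pa.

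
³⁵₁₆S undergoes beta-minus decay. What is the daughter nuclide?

Beta-minus decay: mass number changes by +0, atomic number by +1.
A: 35 = 35; Z: 16 + 1 = 17.
Z = 17 is chlorine, so the daughter is ³⁵₁₇Cl.

Cl-35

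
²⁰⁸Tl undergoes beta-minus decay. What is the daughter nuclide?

Pb-208

Beta-minus decay: mass number changes by +0, atomic number by +1.
A: 208 = 208; Z: 81 + 1 = 82.
Z = 82 is lead, so the daughter is ²⁰⁸Pb.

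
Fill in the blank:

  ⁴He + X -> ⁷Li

Conserve mass number: 4 + A = 7, so A = 3.
Conserve atomic number: 2 + Z = 3, so Z = 1.
A = 3 and Z = 1 is ³H — a triton.

triton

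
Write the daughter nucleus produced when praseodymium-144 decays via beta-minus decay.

Nd-144

Beta-minus decay: mass number changes by +0, atomic number by +1.
A: 144 = 144; Z: 59 + 1 = 60.
Z = 60 is neodymium, so the daughter is neodymium-144.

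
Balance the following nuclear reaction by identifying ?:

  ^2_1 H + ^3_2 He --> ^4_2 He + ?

proton

Conserve mass number: 2 + 3 = 4 + A, so A = 1.
Conserve atomic number: 1 + 2 = 2 + Z, so Z = 1.
A = 1 and Z = 1 is ^1_1 H — a proton.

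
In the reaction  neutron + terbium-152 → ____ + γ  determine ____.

Tb-153

Conserve mass number: 1 + 152 = A + 0, so A = 153.
Conserve atomic number: 0 + 65 = Z + 0, so Z = 65.
Z = 65 is terbium, so the species is terbium-153.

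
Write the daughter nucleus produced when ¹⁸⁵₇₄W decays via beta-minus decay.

Re-185

Beta-minus decay: mass number changes by +0, atomic number by +1.
A: 185 = 185; Z: 74 + 1 = 75.
Z = 75 is rhenium, so the daughter is ¹⁸⁵₇₅Re.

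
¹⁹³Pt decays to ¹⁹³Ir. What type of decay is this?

ΔA = 193 − 193 = 0; ΔZ = 77 − 78 = -1.
A is unchanged and Z drops by 1 — a proton has become a neutron (β⁺ emission or electron capture).

beta-plus decay or electron capture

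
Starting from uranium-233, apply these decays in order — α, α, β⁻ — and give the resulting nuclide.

Ac-225

Start: (A, Z) = (233, 92).
After α: (229, 90).
After α: (225, 88).
After β⁻: (225, 89).
Z = 89 is actinium.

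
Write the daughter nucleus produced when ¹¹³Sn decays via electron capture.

In-113

Electron capture: mass number changes by +0, atomic number by -1.
A: 113 = 113; Z: 50 − 1 = 49.
Z = 49 is indium, so the daughter is ¹¹³In.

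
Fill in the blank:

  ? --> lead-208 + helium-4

Po-212

Conserve mass number: A = 208 + 4, so A = 212.
Conserve atomic number: Z = 82 + 2, so Z = 84.
Z = 84 is polonium, so the species is polonium-212.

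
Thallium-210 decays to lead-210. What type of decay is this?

beta-minus decay

ΔA = 210 − 210 = 0; ΔZ = 82 − 81 = +1.
A is unchanged and Z rises by 1 — a neutron has become a proton (β⁻ decay).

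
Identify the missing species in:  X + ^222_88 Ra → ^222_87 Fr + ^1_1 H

Conserve mass number: A + 222 = 222 + 1, so A = 1.
Conserve atomic number: Z + 88 = 87 + 1, so Z = 0.
A = 1 and Z = 0 is ^1_0 n — a neutron.

neutron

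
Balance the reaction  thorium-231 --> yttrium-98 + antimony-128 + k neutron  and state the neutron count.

5

Conserve mass number: 231 = 98 + 128 + k, so k = 231 − 226 = 5.
Check atomic number: 90 = 39 + 51 + 0 = 90. ✓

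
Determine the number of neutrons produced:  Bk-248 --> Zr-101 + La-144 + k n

3

Conserve mass number: 248 = 101 + 144 + k, so k = 248 − 245 = 3.
Check atomic number: 97 = 40 + 57 + 0 = 97. ✓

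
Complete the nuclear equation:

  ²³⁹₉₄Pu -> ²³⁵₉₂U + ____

Conserve mass number: 239 = 235 + A, so A = 4.
Conserve atomic number: 94 = 92 + Z, so Z = 2.
A = 4 and Z = 2 is ⁴₂He — an alpha particle.

alpha particle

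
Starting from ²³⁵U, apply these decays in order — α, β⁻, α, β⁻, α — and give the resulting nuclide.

Start: (A, Z) = (235, 92).
After α: (231, 90).
After β⁻: (231, 91).
After α: (227, 89).
After β⁻: (227, 90).
After α: (223, 88).
Z = 88 is radium.

Ra-223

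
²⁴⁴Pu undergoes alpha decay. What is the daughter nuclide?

U-240

Alpha decay: mass number changes by -4, atomic number by -2.
A: 244 − 4 = 240; Z: 94 − 2 = 92.
Z = 92 is uranium, so the daughter is ²⁴⁰U.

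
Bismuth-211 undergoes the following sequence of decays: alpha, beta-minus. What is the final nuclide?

Start: (A, Z) = (211, 83).
After α: (207, 81).
After β⁻: (207, 82).
Z = 82 is lead.

Pb-207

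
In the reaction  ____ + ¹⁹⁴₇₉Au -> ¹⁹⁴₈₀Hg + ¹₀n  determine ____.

Conserve mass number: A + 194 = 194 + 1, so A = 1.
Conserve atomic number: Z + 79 = 80 + 0, so Z = 1.
A = 1 and Z = 1 is ¹₁H — a proton.

proton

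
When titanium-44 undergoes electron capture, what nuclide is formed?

Sc-44

Electron capture: mass number changes by +0, atomic number by -1.
A: 44 = 44; Z: 22 − 1 = 21.
Z = 21 is scandium, so the daughter is scandium-44.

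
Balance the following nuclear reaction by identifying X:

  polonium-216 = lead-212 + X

Conserve mass number: 216 = 212 + A, so A = 4.
Conserve atomic number: 84 = 82 + Z, so Z = 2.
A = 4 and Z = 2 is helium-4 — an alpha particle.

alpha particle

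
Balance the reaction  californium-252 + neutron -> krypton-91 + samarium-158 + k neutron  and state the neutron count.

4

Conserve mass number: 253 = 91 + 158 + k, so k = 253 − 249 = 4.
Check atomic number: 98 = 36 + 62 + 0 = 98. ✓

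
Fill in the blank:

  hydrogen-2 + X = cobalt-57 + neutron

Fe-56

Conserve mass number: 2 + A = 57 + 1, so A = 56.
Conserve atomic number: 1 + Z = 27 + 0, so Z = 26.
Z = 26 is iron, so the species is iron-56.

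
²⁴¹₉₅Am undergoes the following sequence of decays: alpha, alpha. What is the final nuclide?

Pa-233

Start: (A, Z) = (241, 95).
After α: (237, 93).
After α: (233, 91).
Z = 91 is protactinium.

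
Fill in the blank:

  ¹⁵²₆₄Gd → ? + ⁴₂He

Conserve mass number: 152 = A + 4, so A = 148.
Conserve atomic number: 64 = Z + 2, so Z = 62.
Z = 62 is samarium, so the species is ¹⁴⁸₆₂Sm.

Sm-148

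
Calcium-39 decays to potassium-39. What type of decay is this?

ΔA = 39 − 39 = 0; ΔZ = 19 − 20 = -1.
A is unchanged and Z drops by 1 — a proton has become a neutron (β⁺ emission or electron capture).

beta-plus decay or electron capture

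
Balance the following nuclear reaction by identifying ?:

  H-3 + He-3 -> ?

Li-6

Conserve mass number: 3 + 3 = A, so A = 6.
Conserve atomic number: 1 + 2 = Z, so Z = 3.
Z = 3 is lithium, so the species is Li-6.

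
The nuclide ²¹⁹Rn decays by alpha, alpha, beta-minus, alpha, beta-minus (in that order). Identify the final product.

Pb-207

Start: (A, Z) = (219, 86).
After α: (215, 84).
After α: (211, 82).
After β⁻: (211, 83).
After α: (207, 81).
After β⁻: (207, 82).
Z = 82 is lead.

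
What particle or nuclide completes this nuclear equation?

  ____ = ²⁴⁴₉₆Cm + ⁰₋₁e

Am-244

Conserve mass number: A = 244 + 0, so A = 244.
Conserve atomic number: Z = 96 − 1, so Z = 95.
Z = 95 is americium, so the species is ²⁴⁴₉₅Am.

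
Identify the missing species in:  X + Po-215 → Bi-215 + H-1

Conserve mass number: A + 215 = 215 + 1, so A = 1.
Conserve atomic number: Z + 84 = 83 + 1, so Z = 0.
A = 1 and Z = 0 is n — a neutron.

neutron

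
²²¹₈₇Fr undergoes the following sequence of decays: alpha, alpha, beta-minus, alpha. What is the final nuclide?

Start: (A, Z) = (221, 87).
After α: (217, 85).
After α: (213, 83).
After β⁻: (213, 84).
After α: (209, 82).
Z = 82 is lead.

Pb-209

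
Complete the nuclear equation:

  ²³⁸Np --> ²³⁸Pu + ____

Conserve mass number: 238 = 238 + A, so A = 0.
Conserve atomic number: 93 = 94 + Z, so Z = -1.
A = 0 and Z = -1 is e⁻ — a beta-minus particle.

beta-minus particle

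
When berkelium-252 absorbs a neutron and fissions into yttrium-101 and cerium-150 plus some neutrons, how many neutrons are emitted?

Conserve mass number: 253 = 101 + 150 + k, so k = 253 − 251 = 2.
Check atomic number: 97 = 39 + 58 + 0 = 97. ✓

2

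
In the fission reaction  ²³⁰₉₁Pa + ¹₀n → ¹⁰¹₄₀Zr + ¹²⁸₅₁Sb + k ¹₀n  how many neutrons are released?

2

Conserve mass number: 231 = 101 + 128 + k, so k = 231 − 229 = 2.
Check atomic number: 91 = 40 + 51 + 0 = 91. ✓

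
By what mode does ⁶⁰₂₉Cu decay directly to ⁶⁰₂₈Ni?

ΔA = 60 − 60 = 0; ΔZ = 28 − 29 = -1.
A is unchanged and Z drops by 1 — a proton has become a neutron (β⁺ emission or electron capture).

beta-plus decay or electron capture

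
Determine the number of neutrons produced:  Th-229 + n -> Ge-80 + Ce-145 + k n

5

Conserve mass number: 230 = 80 + 145 + k, so k = 230 − 225 = 5.
Check atomic number: 90 = 32 + 58 + 0 = 90. ✓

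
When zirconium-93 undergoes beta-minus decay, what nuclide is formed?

Nb-93

Beta-minus decay: mass number changes by +0, atomic number by +1.
A: 93 = 93; Z: 40 + 1 = 41.
Z = 41 is niobium, so the daughter is niobium-93.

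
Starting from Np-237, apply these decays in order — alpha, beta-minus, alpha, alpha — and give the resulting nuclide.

Ra-225

Start: (A, Z) = (237, 93).
After α: (233, 91).
After β⁻: (233, 92).
After α: (229, 90).
After α: (225, 88).
Z = 88 is radium.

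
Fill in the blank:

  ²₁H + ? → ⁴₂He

deuteron

Conserve mass number: 2 + A = 4, so A = 2.
Conserve atomic number: 1 + Z = 2, so Z = 1.
A = 2 and Z = 1 is ²₁H — a deuteron.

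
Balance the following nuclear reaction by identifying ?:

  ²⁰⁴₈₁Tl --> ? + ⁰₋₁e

Conserve mass number: 204 = A + 0, so A = 204.
Conserve atomic number: 81 = Z − 1, so Z = 82.
Z = 82 is lead, so the species is ²⁰⁴₈₂Pb.

Pb-204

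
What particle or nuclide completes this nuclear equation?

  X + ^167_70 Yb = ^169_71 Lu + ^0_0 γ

deuteron

Conserve mass number: A + 167 = 169 + 0, so A = 2.
Conserve atomic number: Z + 70 = 71 + 0, so Z = 1.
A = 2 and Z = 1 is ^2_1 H — a deuteron.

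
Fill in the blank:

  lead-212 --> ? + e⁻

Conserve mass number: 212 = A + 0, so A = 212.
Conserve atomic number: 82 = Z − 1, so Z = 83.
Z = 83 is bismuth, so the species is bismuth-212.

Bi-212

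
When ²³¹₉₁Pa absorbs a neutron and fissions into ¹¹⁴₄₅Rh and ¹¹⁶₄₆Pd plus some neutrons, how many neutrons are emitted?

Conserve mass number: 232 = 114 + 116 + k, so k = 232 − 230 = 2.
Check atomic number: 91 = 45 + 46 + 0 = 91. ✓

2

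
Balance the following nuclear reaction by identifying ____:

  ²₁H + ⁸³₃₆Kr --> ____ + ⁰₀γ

Rb-85

Conserve mass number: 2 + 83 = A + 0, so A = 85.
Conserve atomic number: 1 + 36 = Z + 0, so Z = 37.
Z = 37 is rubidium, so the species is ⁸⁵₃₇Rb.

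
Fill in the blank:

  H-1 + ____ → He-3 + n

triton

Conserve mass number: 1 + A = 3 + 1, so A = 3.
Conserve atomic number: 1 + Z = 2 + 0, so Z = 1.
A = 3 and Z = 1 is H-3 — a triton.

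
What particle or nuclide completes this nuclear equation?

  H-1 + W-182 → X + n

Conserve mass number: 1 + 182 = A + 1, so A = 182.
Conserve atomic number: 1 + 74 = Z + 0, so Z = 75.
Z = 75 is rhenium, so the species is Re-182.

Re-182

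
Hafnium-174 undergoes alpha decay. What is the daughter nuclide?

Alpha decay: mass number changes by -4, atomic number by -2.
A: 174 − 4 = 170; Z: 72 − 2 = 70.
Z = 70 is ytterbium, so the daughter is ytterbium-170.

Yb-170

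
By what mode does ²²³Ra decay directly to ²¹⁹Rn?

ΔA = 219 − 223 = -4; ΔZ = 86 − 88 = -2.
A drops by 4 and Z drops by 2 — the signature of alpha emission.

alpha decay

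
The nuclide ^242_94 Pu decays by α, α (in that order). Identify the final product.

Th-234

Start: (A, Z) = (242, 94).
After α: (238, 92).
After α: (234, 90).
Z = 90 is thorium.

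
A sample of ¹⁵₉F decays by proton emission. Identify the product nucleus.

Proton emission: mass number changes by -1, atomic number by -1.
A: 15 − 1 = 14; Z: 9 − 1 = 8.
Z = 8 is oxygen, so the daughter is ¹⁴₈O.

O-14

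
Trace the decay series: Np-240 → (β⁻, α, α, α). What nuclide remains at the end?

Ra-228

Start: (A, Z) = (240, 93).
After β⁻: (240, 94).
After α: (236, 92).
After α: (232, 90).
After α: (228, 88).
Z = 88 is radium.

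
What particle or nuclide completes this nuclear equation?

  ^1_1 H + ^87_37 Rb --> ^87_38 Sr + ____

neutron

Conserve mass number: 1 + 87 = 87 + A, so A = 1.
Conserve atomic number: 1 + 37 = 38 + Z, so Z = 0.
A = 1 and Z = 0 is ^1_0 n — a neutron.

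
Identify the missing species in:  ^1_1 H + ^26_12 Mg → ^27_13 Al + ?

Conserve mass number: 1 + 26 = 27 + A, so A = 0.
Conserve atomic number: 1 + 12 = 13 + Z, so Z = 0.
A = 0 and Z = 0 is ^0_0 γ — a gamma ray.

gamma ray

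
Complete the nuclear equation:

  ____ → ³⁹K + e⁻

Ar-39

Conserve mass number: A = 39 + 0, so A = 39.
Conserve atomic number: Z = 19 − 1, so Z = 18.
Z = 18 is argon, so the species is ³⁹Ar.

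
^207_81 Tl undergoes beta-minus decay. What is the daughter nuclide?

Pb-207

Beta-minus decay: mass number changes by +0, atomic number by +1.
A: 207 = 207; Z: 81 + 1 = 82.
Z = 82 is lead, so the daughter is ^207_82 Pb.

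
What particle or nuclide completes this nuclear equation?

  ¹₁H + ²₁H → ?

Conserve mass number: 1 + 2 = A, so A = 3.
Conserve atomic number: 1 + 1 = Z, so Z = 2.
Z = 2 is helium, so the species is ³₂He.

He-3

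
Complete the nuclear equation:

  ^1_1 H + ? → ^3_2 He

deuteron

Conserve mass number: 1 + A = 3, so A = 2.
Conserve atomic number: 1 + Z = 2, so Z = 1.
A = 2 and Z = 1 is ^2_1 H — a deuteron.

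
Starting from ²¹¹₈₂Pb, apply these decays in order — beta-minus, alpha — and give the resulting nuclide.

Tl-207

Start: (A, Z) = (211, 82).
After β⁻: (211, 83).
After α: (207, 81).
Z = 81 is thallium.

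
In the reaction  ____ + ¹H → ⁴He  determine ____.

triton

Conserve mass number: A + 1 = 4, so A = 3.
Conserve atomic number: Z + 1 = 2, so Z = 1.
A = 3 and Z = 1 is ³H — a triton.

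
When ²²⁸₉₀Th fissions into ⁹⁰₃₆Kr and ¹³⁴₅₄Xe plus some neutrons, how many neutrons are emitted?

4

Conserve mass number: 228 = 90 + 134 + k, so k = 228 − 224 = 4.
Check atomic number: 90 = 36 + 54 + 0 = 90. ✓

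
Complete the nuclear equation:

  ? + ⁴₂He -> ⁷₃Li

Conserve mass number: A + 4 = 7, so A = 3.
Conserve atomic number: Z + 2 = 3, so Z = 1.
A = 3 and Z = 1 is ³₁H — a triton.

triton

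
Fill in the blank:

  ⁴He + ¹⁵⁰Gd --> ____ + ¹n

Dy-153

Conserve mass number: 4 + 150 = A + 1, so A = 153.
Conserve atomic number: 2 + 64 = Z + 0, so Z = 66.
Z = 66 is dysprosium, so the species is ¹⁵³Dy.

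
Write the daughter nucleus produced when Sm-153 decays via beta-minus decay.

Eu-153

Beta-minus decay: mass number changes by +0, atomic number by +1.
A: 153 = 153; Z: 62 + 1 = 63.
Z = 63 is europium, so the daughter is Eu-153.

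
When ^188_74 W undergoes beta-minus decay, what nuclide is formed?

Beta-minus decay: mass number changes by +0, atomic number by +1.
A: 188 = 188; Z: 74 + 1 = 75.
Z = 75 is rhenium, so the daughter is ^188_75 Re.

Re-188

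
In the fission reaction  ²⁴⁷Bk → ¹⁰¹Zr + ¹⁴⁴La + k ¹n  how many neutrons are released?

2

Conserve mass number: 247 = 101 + 144 + k, so k = 247 − 245 = 2.
Check atomic number: 97 = 40 + 57 + 0 = 97. ✓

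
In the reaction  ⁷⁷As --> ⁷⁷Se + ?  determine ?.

Conserve mass number: 77 = 77 + A, so A = 0.
Conserve atomic number: 33 = 34 + Z, so Z = -1.
A = 0 and Z = -1 is e⁻ — a beta-minus particle.

beta-minus particle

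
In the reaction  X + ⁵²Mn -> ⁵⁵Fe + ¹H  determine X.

alpha particle

Conserve mass number: A + 52 = 55 + 1, so A = 4.
Conserve atomic number: Z + 25 = 26 + 1, so Z = 2.
A = 4 and Z = 2 is ⁴He — an alpha particle.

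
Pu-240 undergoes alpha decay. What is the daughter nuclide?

U-236

Alpha decay: mass number changes by -4, atomic number by -2.
A: 240 − 4 = 236; Z: 94 − 2 = 92.
Z = 92 is uranium, so the daughter is U-236.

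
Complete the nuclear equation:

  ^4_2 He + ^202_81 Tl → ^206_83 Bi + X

gamma ray

Conserve mass number: 4 + 202 = 206 + A, so A = 0.
Conserve atomic number: 2 + 81 = 83 + Z, so Z = 0.
A = 0 and Z = 0 is ^0_0 γ — a gamma ray.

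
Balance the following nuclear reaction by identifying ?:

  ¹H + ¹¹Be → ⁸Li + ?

Conserve mass number: 1 + 11 = 8 + A, so A = 4.
Conserve atomic number: 1 + 4 = 3 + Z, so Z = 2.
A = 4 and Z = 2 is ⁴He — an alpha particle.

alpha particle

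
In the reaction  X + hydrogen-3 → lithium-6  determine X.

He-3

Conserve mass number: A + 3 = 6, so A = 3.
Conserve atomic number: Z + 1 = 3, so Z = 2.
Z = 2 is helium, so the species is helium-3.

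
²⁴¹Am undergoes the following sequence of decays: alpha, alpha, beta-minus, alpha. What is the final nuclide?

Th-229

Start: (A, Z) = (241, 95).
After α: (237, 93).
After α: (233, 91).
After β⁻: (233, 92).
After α: (229, 90).
Z = 90 is thorium.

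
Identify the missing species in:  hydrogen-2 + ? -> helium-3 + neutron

Conserve mass number: 2 + A = 3 + 1, so A = 2.
Conserve atomic number: 1 + Z = 2 + 0, so Z = 1.
A = 2 and Z = 1 is hydrogen-2 — a deuteron.

deuteron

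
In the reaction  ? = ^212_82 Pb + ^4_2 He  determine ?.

Po-216

Conserve mass number: A = 212 + 4, so A = 216.
Conserve atomic number: Z = 82 + 2, so Z = 84.
Z = 84 is polonium, so the species is ^216_84 Po.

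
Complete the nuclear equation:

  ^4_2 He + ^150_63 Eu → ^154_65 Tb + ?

gamma ray

Conserve mass number: 4 + 150 = 154 + A, so A = 0.
Conserve atomic number: 2 + 63 = 65 + Z, so Z = 0.
A = 0 and Z = 0 is ^0_0 γ — a gamma ray.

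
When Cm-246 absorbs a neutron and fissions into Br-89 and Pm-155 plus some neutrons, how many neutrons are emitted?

3

Conserve mass number: 247 = 89 + 155 + k, so k = 247 − 244 = 3.
Check atomic number: 96 = 35 + 61 + 0 = 96. ✓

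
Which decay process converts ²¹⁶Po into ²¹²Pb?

alpha decay

ΔA = 212 − 216 = -4; ΔZ = 82 − 84 = -2.
A drops by 4 and Z drops by 2 — the signature of alpha emission.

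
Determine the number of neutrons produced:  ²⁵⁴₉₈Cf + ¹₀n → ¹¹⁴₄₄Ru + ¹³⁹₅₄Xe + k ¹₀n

2

Conserve mass number: 255 = 114 + 139 + k, so k = 255 − 253 = 2.
Check atomic number: 98 = 44 + 54 + 0 = 98. ✓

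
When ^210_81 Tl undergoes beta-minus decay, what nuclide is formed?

Pb-210

Beta-minus decay: mass number changes by +0, atomic number by +1.
A: 210 = 210; Z: 81 + 1 = 82.
Z = 82 is lead, so the daughter is ^210_82 Pb.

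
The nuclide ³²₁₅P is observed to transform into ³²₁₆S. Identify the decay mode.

beta-minus decay

ΔA = 32 − 32 = 0; ΔZ = 16 − 15 = +1.
A is unchanged and Z rises by 1 — a neutron has become a proton (β⁻ decay).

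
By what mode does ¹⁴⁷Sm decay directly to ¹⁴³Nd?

alpha decay

ΔA = 143 − 147 = -4; ΔZ = 60 − 62 = -2.
A drops by 4 and Z drops by 2 — the signature of alpha emission.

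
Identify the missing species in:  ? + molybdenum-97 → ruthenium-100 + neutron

Conserve mass number: A + 97 = 100 + 1, so A = 4.
Conserve atomic number: Z + 42 = 44 + 0, so Z = 2.
A = 4 and Z = 2 is helium-4 — an alpha particle.

alpha particle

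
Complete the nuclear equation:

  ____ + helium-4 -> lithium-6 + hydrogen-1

Conserve mass number: A + 4 = 6 + 1, so A = 3.
Conserve atomic number: Z + 2 = 3 + 1, so Z = 2.
Z = 2 is helium, so the species is helium-3.

He-3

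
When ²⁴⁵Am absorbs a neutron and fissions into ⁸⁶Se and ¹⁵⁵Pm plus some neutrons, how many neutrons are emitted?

Conserve mass number: 246 = 86 + 155 + k, so k = 246 − 241 = 5.
Check atomic number: 95 = 34 + 61 + 0 = 95. ✓

5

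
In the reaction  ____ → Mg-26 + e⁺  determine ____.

Conserve mass number: A = 26 + 0, so A = 26.
Conserve atomic number: Z = 12 + 1, so Z = 13.
Z = 13 is aluminium, so the species is Al-26.

Al-26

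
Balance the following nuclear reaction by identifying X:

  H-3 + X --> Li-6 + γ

He-3

Conserve mass number: 3 + A = 6 + 0, so A = 3.
Conserve atomic number: 1 + Z = 3 + 0, so Z = 2.
Z = 2 is helium, so the species is He-3.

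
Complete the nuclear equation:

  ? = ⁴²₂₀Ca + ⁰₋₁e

Conserve mass number: A = 42 + 0, so A = 42.
Conserve atomic number: Z = 20 − 1, so Z = 19.
Z = 19 is potassium, so the species is ⁴²₁₉K.

K-42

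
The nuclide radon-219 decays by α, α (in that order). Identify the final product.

Start: (A, Z) = (219, 86).
After α: (215, 84).
After α: (211, 82).
Z = 82 is lead.

Pb-211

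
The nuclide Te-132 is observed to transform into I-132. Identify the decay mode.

ΔA = 132 − 132 = 0; ΔZ = 53 − 52 = +1.
A is unchanged and Z rises by 1 — a neutron has become a proton (β⁻ decay).

beta-minus decay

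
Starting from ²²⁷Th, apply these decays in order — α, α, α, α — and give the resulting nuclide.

Pb-211

Start: (A, Z) = (227, 90).
After α: (223, 88).
After α: (219, 86).
After α: (215, 84).
After α: (211, 82).
Z = 82 is lead.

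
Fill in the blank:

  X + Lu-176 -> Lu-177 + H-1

Conserve mass number: A + 176 = 177 + 1, so A = 2.
Conserve atomic number: Z + 71 = 71 + 1, so Z = 1.
A = 2 and Z = 1 is H-2 — a deuteron.

deuteron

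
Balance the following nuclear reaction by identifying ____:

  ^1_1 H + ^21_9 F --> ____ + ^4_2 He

O-18

Conserve mass number: 1 + 21 = A + 4, so A = 18.
Conserve atomic number: 1 + 9 = Z + 2, so Z = 8.
Z = 8 is oxygen, so the species is ^18_8 O.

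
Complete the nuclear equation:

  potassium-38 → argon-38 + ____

positron

Conserve mass number: 38 = 38 + A, so A = 0.
Conserve atomic number: 19 = 18 + Z, so Z = 1.
A = 0 and Z = 1 is e⁺ — a positron.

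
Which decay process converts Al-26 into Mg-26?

ΔA = 26 − 26 = 0; ΔZ = 12 − 13 = -1.
A is unchanged and Z drops by 1 — a proton has become a neutron (β⁺ emission or electron capture).

beta-plus decay or electron capture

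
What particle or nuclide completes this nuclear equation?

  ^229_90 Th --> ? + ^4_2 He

Ra-225

Conserve mass number: 229 = A + 4, so A = 225.
Conserve atomic number: 90 = Z + 2, so Z = 88.
Z = 88 is radium, so the species is ^225_88 Ra.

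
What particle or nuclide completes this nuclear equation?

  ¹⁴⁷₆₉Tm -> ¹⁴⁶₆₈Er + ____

proton

Conserve mass number: 147 = 146 + A, so A = 1.
Conserve atomic number: 69 = 68 + Z, so Z = 1.
A = 1 and Z = 1 is ¹₁H — a proton.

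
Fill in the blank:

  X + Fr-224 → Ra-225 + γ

proton

Conserve mass number: A + 224 = 225 + 0, so A = 1.
Conserve atomic number: Z + 87 = 88 + 0, so Z = 1.
A = 1 and Z = 1 is H-1 — a proton.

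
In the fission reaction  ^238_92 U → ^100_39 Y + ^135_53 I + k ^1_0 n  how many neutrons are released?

3

Conserve mass number: 238 = 100 + 135 + k, so k = 238 − 235 = 3.
Check atomic number: 92 = 39 + 53 + 0 = 92. ✓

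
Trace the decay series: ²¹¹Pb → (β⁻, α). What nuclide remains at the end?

Tl-207

Start: (A, Z) = (211, 82).
After β⁻: (211, 83).
After α: (207, 81).
Z = 81 is thallium.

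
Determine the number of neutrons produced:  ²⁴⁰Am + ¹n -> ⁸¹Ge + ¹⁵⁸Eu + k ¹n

2

Conserve mass number: 241 = 81 + 158 + k, so k = 241 − 239 = 2.
Check atomic number: 95 = 32 + 63 + 0 = 95. ✓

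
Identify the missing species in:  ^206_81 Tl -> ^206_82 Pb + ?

Conserve mass number: 206 = 206 + A, so A = 0.
Conserve atomic number: 81 = 82 + Z, so Z = -1.
A = 0 and Z = -1 is ^0_-1 e — a beta-minus particle.

beta-minus particle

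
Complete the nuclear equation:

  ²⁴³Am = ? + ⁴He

Conserve mass number: 243 = A + 4, so A = 239.
Conserve atomic number: 95 = Z + 2, so Z = 93.
Z = 93 is neptunium, so the species is ²³⁹Np.

Np-239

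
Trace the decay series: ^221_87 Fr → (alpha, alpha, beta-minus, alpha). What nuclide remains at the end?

Start: (A, Z) = (221, 87).
After α: (217, 85).
After α: (213, 83).
After β⁻: (213, 84).
After α: (209, 82).
Z = 82 is lead.

Pb-209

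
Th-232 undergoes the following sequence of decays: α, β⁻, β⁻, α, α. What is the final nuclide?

Start: (A, Z) = (232, 90).
After α: (228, 88).
After β⁻: (228, 89).
After β⁻: (228, 90).
After α: (224, 88).
After α: (220, 86).
Z = 86 is radon.

Rn-220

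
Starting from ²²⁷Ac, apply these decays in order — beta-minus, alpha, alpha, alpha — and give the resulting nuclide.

Start: (A, Z) = (227, 89).
After β⁻: (227, 90).
After α: (223, 88).
After α: (219, 86).
After α: (215, 84).
Z = 84 is polonium.

Po-215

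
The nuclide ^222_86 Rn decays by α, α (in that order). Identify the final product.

Pb-214

Start: (A, Z) = (222, 86).
After α: (218, 84).
After α: (214, 82).
Z = 82 is lead.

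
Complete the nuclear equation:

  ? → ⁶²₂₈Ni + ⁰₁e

Cu-62

Conserve mass number: A = 62 + 0, so A = 62.
Conserve atomic number: Z = 28 + 1, so Z = 29.
Z = 29 is copper, so the species is ⁶²₂₉Cu.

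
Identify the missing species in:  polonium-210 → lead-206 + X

Conserve mass number: 210 = 206 + A, so A = 4.
Conserve atomic number: 84 = 82 + Z, so Z = 2.
A = 4 and Z = 2 is helium-4 — an alpha particle.

alpha particle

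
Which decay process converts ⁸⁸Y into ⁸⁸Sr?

ΔA = 88 − 88 = 0; ΔZ = 38 − 39 = -1.
A is unchanged and Z drops by 1 — a proton has become a neutron (β⁺ emission or electron capture).

beta-plus decay or electron capture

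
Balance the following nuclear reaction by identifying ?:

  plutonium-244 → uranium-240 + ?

alpha particle

Conserve mass number: 244 = 240 + A, so A = 4.
Conserve atomic number: 94 = 92 + Z, so Z = 2.
A = 4 and Z = 2 is helium-4 — an alpha particle.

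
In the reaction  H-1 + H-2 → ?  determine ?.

He-3

Conserve mass number: 1 + 2 = A, so A = 3.
Conserve atomic number: 1 + 1 = Z, so Z = 2.
Z = 2 is helium, so the species is He-3.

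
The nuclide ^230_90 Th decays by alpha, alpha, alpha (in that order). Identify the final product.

Po-218

Start: (A, Z) = (230, 90).
After α: (226, 88).
After α: (222, 86).
After α: (218, 84).
Z = 84 is polonium.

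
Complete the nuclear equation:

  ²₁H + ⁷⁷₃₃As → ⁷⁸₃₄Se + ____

Conserve mass number: 2 + 77 = 78 + A, so A = 1.
Conserve atomic number: 1 + 33 = 34 + Z, so Z = 0.
A = 1 and Z = 0 is ¹₀n — a neutron.

neutron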